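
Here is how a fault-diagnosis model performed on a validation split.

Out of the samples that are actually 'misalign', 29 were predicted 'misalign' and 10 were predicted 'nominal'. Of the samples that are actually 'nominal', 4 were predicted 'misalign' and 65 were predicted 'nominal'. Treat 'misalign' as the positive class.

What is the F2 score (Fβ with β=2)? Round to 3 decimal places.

Fβ = (1+β²)·TP / ((1+β²)·TP + β²·FN + FP), with β²=4
= 5·29 / (5·29 + 4·10 + 4) = 0.767

0.767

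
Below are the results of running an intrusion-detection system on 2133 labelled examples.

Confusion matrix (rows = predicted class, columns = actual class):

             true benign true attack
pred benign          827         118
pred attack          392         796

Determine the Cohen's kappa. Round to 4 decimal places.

Observed agreement pₒ = trace/N = 1623/2133 = 0.76090
Expected agreement pₑ = Σ (rowᵢ·colᵢ)/N² = (1219·945 + 914·1188)/2133² = 0.49185
κ = (pₒ − pₑ)/(1 − pₑ) = (0.76090 − 0.49185)/(1 − 0.49185) = 0.5295

0.5295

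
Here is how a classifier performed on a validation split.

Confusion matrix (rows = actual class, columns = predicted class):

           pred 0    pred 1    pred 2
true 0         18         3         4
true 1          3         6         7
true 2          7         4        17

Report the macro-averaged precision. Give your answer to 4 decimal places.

0.5705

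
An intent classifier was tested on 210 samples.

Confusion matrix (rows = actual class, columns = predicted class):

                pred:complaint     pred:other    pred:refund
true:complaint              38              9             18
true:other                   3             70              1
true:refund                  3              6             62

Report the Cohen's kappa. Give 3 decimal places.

Observed agreement pₒ = trace/N = 170/210 = 0.8095
Expected agreement pₑ = Σ (rowᵢ·colᵢ)/N² = (65·44 + 74·85 + 71·81)/210² = 0.3379
κ = (pₒ − pₑ)/(1 − pₑ) = (0.8095 − 0.3379)/(1 − 0.3379) = 0.712

0.712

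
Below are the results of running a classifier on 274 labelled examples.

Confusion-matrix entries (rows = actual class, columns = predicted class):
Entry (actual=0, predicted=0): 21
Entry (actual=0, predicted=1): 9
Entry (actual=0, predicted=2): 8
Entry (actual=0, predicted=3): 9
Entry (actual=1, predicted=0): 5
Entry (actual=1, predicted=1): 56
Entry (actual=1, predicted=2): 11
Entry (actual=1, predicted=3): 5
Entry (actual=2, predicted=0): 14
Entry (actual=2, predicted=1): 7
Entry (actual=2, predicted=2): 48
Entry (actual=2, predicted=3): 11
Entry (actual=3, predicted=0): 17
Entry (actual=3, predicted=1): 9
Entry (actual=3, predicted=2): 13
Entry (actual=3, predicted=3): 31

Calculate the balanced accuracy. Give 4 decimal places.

0.5542

Balanced accuracy = mean of per-class recall.
  0: recall = 21/47 = 0.44681
  1: recall = 56/77 = 0.72727
  2: recall = 48/80 = 0.60000
  3: recall = 31/70 = 0.44286
Mean = (0.44681 + 0.72727 + 0.60000 + 0.44286) / 4 = 0.5542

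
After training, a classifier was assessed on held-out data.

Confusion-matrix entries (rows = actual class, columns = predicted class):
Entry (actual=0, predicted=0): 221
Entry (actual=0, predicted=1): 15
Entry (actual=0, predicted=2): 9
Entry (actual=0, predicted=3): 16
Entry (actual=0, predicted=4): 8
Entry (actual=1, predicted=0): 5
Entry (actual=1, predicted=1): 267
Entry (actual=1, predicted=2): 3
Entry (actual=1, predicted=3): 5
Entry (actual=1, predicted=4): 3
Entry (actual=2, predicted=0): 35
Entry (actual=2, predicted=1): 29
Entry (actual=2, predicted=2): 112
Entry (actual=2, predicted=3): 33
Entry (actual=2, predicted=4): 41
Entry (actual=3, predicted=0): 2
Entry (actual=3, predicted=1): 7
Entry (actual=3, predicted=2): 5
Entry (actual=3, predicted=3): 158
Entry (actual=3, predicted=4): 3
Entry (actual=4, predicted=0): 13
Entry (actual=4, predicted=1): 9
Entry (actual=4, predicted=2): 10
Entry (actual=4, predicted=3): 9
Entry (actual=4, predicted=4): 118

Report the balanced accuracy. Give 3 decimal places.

Balanced accuracy = mean of per-class recall.
  0: recall = 221/269 = 0.8216
  1: recall = 267/283 = 0.9435
  2: recall = 112/250 = 0.4480
  3: recall = 158/175 = 0.9029
  4: recall = 118/159 = 0.7421
Mean = (0.8216 + 0.9435 + 0.4480 + 0.9029 + 0.7421) / 5 = 0.772

0.772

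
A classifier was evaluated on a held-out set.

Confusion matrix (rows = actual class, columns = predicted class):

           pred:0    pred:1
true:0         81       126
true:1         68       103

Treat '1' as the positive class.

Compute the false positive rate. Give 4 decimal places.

0.6087

FPR = FP/(FP+TN) = 126/(126+81) = 0.6087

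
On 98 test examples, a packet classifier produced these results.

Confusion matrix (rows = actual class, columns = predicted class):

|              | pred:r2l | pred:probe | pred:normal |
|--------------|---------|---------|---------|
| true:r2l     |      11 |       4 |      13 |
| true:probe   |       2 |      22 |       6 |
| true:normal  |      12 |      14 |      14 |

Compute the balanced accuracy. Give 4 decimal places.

Balanced accuracy = mean of per-class recall.
  r2l: recall = 11/28 = 0.39286
  probe: recall = 22/30 = 0.73333
  normal: recall = 14/40 = 0.35000
Mean = (0.39286 + 0.73333 + 0.35000) / 3 = 0.4921

0.4921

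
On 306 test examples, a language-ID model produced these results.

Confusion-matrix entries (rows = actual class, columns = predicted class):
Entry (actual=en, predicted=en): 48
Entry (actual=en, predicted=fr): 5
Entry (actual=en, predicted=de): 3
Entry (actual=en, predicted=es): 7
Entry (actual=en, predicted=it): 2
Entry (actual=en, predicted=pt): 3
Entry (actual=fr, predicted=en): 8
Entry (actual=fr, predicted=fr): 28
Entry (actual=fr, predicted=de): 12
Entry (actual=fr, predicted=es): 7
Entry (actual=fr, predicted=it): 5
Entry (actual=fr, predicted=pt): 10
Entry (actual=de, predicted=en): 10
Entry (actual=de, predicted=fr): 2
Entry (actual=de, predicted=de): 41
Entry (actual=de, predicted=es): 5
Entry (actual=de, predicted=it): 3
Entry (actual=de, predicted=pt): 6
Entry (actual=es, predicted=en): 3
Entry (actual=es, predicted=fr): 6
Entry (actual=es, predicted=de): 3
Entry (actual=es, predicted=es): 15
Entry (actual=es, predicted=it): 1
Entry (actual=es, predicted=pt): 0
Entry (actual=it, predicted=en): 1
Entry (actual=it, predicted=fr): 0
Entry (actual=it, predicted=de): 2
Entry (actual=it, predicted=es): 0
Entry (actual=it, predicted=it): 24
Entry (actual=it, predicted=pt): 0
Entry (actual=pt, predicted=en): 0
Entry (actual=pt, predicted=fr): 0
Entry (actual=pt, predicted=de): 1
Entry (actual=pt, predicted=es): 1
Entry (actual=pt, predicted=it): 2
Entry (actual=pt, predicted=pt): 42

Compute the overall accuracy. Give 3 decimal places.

Accuracy = trace / total = (48+28+41+15+24+42=198) / 306 = 198/306 = 0.647

0.647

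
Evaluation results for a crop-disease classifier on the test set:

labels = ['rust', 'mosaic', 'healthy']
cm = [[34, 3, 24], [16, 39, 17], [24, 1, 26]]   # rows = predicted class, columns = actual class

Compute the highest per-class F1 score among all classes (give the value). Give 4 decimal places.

Per-class F1 score (2·TP/(2·TP+FP+FN)):
  rust: TP=34, FP=3+24=27, FN=16+24=40 → 68/135 = 0.50370
  mosaic: TP=39, FP=16+17=33, FN=3+1=4 → 78/115 = 0.67826
  healthy: TP=26, FP=24+1=25, FN=24+17=41 → 52/118 = 0.44068
Highest is class 'mosaic' with F1 score = 0.6783.

0.6783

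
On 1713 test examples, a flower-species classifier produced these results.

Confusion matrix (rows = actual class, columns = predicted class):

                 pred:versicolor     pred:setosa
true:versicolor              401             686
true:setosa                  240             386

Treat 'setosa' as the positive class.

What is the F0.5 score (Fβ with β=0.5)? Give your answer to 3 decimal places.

0.393

Fβ = (1+β²)·TP / ((1+β²)·TP + β²·FN + FP), with β²=1/4
= 1.25·386 / (1.25·386 + 0.25·240 + 686) = 0.393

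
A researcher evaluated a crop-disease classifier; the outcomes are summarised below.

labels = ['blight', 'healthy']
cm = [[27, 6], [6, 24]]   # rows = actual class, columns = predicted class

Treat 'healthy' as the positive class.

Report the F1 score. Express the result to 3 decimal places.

Precision = TP/(TP+FP) = 24/30 = 0.8000
Recall = TP/(TP+FN) = 24/30 = 0.8000
F1 = 2·TP/(2·TP+FP+FN) = 48/60 = 0.800

0.800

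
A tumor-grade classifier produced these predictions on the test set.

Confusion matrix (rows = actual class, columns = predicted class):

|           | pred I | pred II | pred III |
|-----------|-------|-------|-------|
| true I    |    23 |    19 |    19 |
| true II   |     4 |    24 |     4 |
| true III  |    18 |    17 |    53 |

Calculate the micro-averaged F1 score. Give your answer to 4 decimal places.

0.5525

Micro-averaging pools counts across classes: ΣTP=100, ΣFP=81, ΣFN=81.
Micro-F1 score = 2·TP/(2·TP+FP+FN) on pooled counts = 0.5525 (equals overall accuracy in single-label multiclass).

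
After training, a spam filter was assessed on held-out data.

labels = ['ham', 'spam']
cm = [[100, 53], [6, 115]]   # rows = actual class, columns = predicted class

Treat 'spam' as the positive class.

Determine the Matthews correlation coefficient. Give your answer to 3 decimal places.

MCC = (TP·TN − FP·FN) / √((TP+FP)(TP+FN)(TN+FP)(TN+FN))
Numerator = 115·100 − 53·6 = 11182
Denominator = √(168·121·153·106) = √329679504 = 18157.0786
MCC = 11182 / 18157.0786 = 0.616

0.616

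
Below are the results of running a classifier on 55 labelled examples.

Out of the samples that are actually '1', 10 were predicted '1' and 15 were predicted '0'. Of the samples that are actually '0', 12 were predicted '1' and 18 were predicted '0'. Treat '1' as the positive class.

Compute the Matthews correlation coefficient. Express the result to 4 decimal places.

0.0000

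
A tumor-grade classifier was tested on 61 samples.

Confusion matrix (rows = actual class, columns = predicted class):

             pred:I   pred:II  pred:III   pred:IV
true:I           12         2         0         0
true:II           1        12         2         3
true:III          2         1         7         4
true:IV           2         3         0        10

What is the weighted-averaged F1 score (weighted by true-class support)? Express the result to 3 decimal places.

0.668

Per-class F1 score (2·TP/(2·TP+FP+FN)):
  I: TP=12, FP=1+2+2=5, FN=2+0+0=2 → 24/31 = 0.7742
  II: TP=12, FP=2+1+3=6, FN=1+2+3=6 → 24/36 = 0.6667
  III: TP=7, FP=0+2+0=2, FN=2+1+4=7 → 14/23 = 0.6087
  IV: TP=10, FP=0+3+4=7, FN=2+3+0=5 → 20/32 = 0.6250
Weighted-F1 score = Σ (supportᵢ/N)·F1 scoreᵢ with N=61: (14/61)·0.7742 + (18/61)·0.6667 + (14/61)·0.6087 + (15/61)·0.6250 = 0.668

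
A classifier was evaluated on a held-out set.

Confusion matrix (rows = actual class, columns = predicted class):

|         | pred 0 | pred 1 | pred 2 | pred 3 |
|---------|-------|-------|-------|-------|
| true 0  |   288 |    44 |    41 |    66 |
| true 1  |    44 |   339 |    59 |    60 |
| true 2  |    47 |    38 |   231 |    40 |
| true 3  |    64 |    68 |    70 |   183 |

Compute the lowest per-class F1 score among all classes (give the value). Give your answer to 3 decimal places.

0.499

Per-class F1 score (2·TP/(2·TP+FP+FN)):
  0: TP=288, FP=44+47+64=155, FN=44+41+66=151 → 576/882 = 0.6531
  1: TP=339, FP=44+38+68=150, FN=44+59+60=163 → 678/991 = 0.6842
  2: TP=231, FP=41+59+70=170, FN=47+38+40=125 → 462/757 = 0.6103
  3: TP=183, FP=66+60+40=166, FN=64+68+70=202 → 366/734 = 0.4986
Lowest is class '3' with F1 score = 0.499.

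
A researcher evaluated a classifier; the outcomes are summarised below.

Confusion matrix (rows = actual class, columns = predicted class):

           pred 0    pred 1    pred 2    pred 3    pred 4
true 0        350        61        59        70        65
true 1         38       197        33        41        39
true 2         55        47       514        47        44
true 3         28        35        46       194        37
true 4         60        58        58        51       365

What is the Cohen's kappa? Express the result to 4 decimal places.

Observed agreement pₒ = trace/N = 1620/2592 = 0.62500
Expected agreement pₑ = Σ (rowᵢ·colᵢ)/N² = (605·531 + 348·398 + 707·710 + 340·403 + 592·550)/2592² = 0.21201
κ = (pₒ − pₑ)/(1 − pₑ) = (0.62500 − 0.21201)/(1 − 0.21201) = 0.5241

0.5241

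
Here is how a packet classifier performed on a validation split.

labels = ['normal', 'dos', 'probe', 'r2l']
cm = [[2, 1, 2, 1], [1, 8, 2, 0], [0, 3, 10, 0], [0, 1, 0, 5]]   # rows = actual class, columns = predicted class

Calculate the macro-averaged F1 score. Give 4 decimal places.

0.6713

Per-class F1 score (2·TP/(2·TP+FP+FN)):
  normal: TP=2, FP=1+0+0=1, FN=1+2+1=4 → 4/9 = 0.44444
  dos: TP=8, FP=1+3+1=5, FN=1+2+0=3 → 16/24 = 0.66667
  probe: TP=10, FP=2+2+0=4, FN=0+3+0=3 → 20/27 = 0.74074
  r2l: TP=5, FP=1+0+0=1, FN=0+1+0=1 → 10/12 = 0.83333
Macro-F1 score = mean = (0.44444 + 0.66667 + 0.74074 + 0.83333) / 4 = 0.6713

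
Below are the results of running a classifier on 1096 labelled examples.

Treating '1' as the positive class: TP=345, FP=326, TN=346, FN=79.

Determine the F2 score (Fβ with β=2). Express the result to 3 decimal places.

0.729

Fβ = (1+β²)·TP / ((1+β²)·TP + β²·FN + FP), with β²=4
= 5·345 / (5·345 + 4·79 + 326) = 0.729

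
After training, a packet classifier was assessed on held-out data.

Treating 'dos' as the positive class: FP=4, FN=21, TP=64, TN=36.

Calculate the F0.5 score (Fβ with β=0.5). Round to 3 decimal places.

Fβ = (1+β²)·TP / ((1+β²)·TP + β²·FN + FP), with β²=1/4
= 1.25·64 / (1.25·64 + 0.25·21 + 4) = 0.896

0.896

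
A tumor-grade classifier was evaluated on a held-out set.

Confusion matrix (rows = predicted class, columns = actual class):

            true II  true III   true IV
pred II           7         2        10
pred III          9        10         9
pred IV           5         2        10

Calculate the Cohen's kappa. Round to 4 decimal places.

Observed agreement pₒ = trace/N = 27/64 = 0.42188
Expected agreement pₑ = Σ (rowᵢ·colᵢ)/N² = (21·19 + 14·28 + 29·17)/64² = 0.31348
κ = (pₒ − pₑ)/(1 − pₑ) = (0.42188 − 0.31348)/(1 − 0.31348) = 0.1579

0.1579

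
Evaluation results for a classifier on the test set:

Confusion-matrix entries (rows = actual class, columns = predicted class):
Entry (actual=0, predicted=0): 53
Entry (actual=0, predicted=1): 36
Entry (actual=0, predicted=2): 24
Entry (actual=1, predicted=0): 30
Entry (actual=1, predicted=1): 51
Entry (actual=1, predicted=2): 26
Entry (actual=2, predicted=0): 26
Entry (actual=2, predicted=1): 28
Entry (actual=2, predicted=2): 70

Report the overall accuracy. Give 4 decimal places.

Accuracy = trace / total = (53+51+70=174) / 344 = 174/344 = 0.5058

0.5058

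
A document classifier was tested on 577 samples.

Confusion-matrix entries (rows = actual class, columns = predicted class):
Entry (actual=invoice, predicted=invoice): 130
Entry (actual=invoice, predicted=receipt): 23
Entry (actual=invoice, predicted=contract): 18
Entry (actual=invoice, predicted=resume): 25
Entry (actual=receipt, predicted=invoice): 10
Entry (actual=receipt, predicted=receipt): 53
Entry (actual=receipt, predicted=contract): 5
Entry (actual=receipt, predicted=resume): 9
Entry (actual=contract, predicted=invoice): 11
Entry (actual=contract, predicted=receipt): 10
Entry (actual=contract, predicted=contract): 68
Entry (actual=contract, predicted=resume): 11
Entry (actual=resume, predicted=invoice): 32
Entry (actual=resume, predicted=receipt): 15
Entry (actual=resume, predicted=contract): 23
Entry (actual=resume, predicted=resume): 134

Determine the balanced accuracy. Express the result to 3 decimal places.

Balanced accuracy = mean of per-class recall.
  invoice: recall = 130/196 = 0.6633
  receipt: recall = 53/77 = 0.6883
  contract: recall = 68/100 = 0.6800
  resume: recall = 134/204 = 0.6569
Mean = (0.6633 + 0.6883 + 0.6800 + 0.6569) / 4 = 0.672

0.672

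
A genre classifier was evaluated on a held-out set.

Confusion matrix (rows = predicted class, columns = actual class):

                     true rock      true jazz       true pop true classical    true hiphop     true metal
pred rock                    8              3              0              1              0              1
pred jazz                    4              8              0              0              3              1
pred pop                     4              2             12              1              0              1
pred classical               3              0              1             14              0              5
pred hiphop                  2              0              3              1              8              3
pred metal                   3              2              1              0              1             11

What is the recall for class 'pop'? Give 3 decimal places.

0.706

Treat 'pop' as positive and all other classes as negative.
recall = TP/(TP+FN).
pop: TP=12, FN=0+0+1+3+1=5 → 12/17 = 0.7059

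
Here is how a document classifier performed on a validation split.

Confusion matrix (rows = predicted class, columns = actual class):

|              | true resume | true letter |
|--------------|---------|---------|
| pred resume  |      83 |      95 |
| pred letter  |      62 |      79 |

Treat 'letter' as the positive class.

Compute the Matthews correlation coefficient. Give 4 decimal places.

0.0265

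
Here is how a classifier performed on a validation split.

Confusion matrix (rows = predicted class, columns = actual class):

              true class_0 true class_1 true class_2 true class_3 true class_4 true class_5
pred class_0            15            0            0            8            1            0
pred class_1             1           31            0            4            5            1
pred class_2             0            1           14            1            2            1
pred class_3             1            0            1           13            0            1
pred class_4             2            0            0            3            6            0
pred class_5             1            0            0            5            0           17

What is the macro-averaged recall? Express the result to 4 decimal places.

Per-class recall (TP/(TP+FN)):
  class_0: TP=15, FN=1+0+1+2+1=5 → 15/20 = 0.75000
  class_1: TP=31, FN=0+1+0+0+0=1 → 31/32 = 0.96875
  class_2: TP=14, FN=0+0+1+0+0=1 → 14/15 = 0.93333
  class_3: TP=13, FN=8+4+1+3+5=21 → 13/34 = 0.38235
  class_4: TP=6, FN=1+5+2+0+0=8 → 6/14 = 0.42857
  class_5: TP=17, FN=0+1+1+1+0=3 → 17/20 = 0.85000
Macro-recall = mean = (0.75000 + 0.96875 + 0.93333 + 0.38235 + 0.42857 + 0.85000) / 6 = 0.7188

0.7188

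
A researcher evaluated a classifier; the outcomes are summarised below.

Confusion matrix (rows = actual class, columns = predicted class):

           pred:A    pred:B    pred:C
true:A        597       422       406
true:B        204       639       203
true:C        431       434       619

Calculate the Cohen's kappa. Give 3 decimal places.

Observed agreement pₒ = trace/N = 1855/3955 = 0.4690
Expected agreement pₑ = Σ (rowᵢ·colᵢ)/N² = (1425·1232 + 1046·1495 + 1484·1228)/3955² = 0.3287
κ = (pₒ − pₑ)/(1 − pₑ) = (0.4690 − 0.3287)/(1 − 0.3287) = 0.209

0.209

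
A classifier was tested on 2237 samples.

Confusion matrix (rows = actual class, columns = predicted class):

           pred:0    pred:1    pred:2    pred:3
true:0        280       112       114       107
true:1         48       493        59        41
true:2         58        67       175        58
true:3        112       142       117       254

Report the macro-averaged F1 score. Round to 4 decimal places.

0.5188

Per-class F1 score (2·TP/(2·TP+FP+FN)):
  0: TP=280, FP=48+58+112=218, FN=112+114+107=333 → 560/1111 = 0.50405
  1: TP=493, FP=112+67+142=321, FN=48+59+41=148 → 986/1455 = 0.67766
  2: TP=175, FP=114+59+117=290, FN=58+67+58=183 → 350/823 = 0.42527
  3: TP=254, FP=107+41+58=206, FN=112+142+117=371 → 508/1085 = 0.46820
Macro-F1 score = mean = (0.50405 + 0.67766 + 0.42527 + 0.46820) / 4 = 0.5188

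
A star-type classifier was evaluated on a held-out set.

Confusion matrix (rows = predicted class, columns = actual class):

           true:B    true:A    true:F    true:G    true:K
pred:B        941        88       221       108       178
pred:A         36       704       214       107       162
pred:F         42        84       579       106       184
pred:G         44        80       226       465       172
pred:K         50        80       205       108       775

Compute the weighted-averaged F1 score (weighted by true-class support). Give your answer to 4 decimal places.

Per-class F1 score (2·TP/(2·TP+FP+FN)):
  B: TP=941, FP=88+221+108+178=595, FN=36+42+44+50=172 → 1882/2649 = 0.71046
  A: TP=704, FP=36+214+107+162=519, FN=88+84+80+80=332 → 1408/2259 = 0.62328
  F: TP=579, FP=42+84+106+184=416, FN=221+214+226+205=866 → 1158/2440 = 0.47459
  G: TP=465, FP=44+80+226+172=522, FN=108+107+106+108=429 → 930/1881 = 0.49442
  K: TP=775, FP=50+80+205+108=443, FN=178+162+184+172=696 → 1550/2689 = 0.57642
Weighted-F1 score = Σ (supportᵢ/N)·F1 scoreᵢ with N=5959: (1113/5959)·0.71046 + (1036/5959)·0.62328 + (1445/5959)·0.47459 + (894/5959)·0.49442 + (1471/5959)·0.57642 = 0.5726

0.5726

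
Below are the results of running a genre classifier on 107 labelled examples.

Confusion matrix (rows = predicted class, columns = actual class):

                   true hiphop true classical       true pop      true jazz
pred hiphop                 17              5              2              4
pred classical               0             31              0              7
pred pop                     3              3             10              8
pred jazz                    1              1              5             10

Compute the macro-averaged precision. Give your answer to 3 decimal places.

Per-class precision (TP/(TP+FP)):
  hiphop: TP=17, FP=5+2+4=11 → 17/28 = 0.6071
  classical: TP=31, FP=0+0+7=7 → 31/38 = 0.8158
  pop: TP=10, FP=3+3+8=14 → 10/24 = 0.4167
  jazz: TP=10, FP=1+1+5=7 → 10/17 = 0.5882
Macro-precision = mean = (0.6071 + 0.8158 + 0.4167 + 0.5882) / 4 = 0.607

0.607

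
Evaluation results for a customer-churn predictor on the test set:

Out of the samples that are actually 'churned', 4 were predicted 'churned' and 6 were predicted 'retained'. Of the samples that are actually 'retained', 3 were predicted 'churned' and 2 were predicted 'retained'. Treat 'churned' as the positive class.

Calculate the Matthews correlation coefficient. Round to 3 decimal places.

-0.189

MCC = (TP·TN − FP·FN) / √((TP+FP)(TP+FN)(TN+FP)(TN+FN))
Numerator = 4·2 − 3·6 = -10
Denominator = √(7·10·5·8) = √2800 = 52.9150
MCC = -10 / 52.9150 = -0.189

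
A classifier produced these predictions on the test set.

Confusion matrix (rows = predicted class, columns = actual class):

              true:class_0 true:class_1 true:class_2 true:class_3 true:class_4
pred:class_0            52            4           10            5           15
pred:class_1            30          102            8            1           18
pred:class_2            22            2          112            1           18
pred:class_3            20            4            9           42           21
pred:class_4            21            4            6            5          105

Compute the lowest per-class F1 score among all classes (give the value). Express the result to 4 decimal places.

0.4502

Per-class F1 score (2·TP/(2·TP+FP+FN)):
  class_0: TP=52, FP=4+10+5+15=34, FN=30+22+20+21=93 → 104/231 = 0.45022
  class_1: TP=102, FP=30+8+1+18=57, FN=4+2+4+4=14 → 204/275 = 0.74182
  class_2: TP=112, FP=22+2+1+18=43, FN=10+8+9+6=33 → 224/300 = 0.74667
  class_3: TP=42, FP=20+4+9+21=54, FN=5+1+1+5=12 → 84/150 = 0.56000
  class_4: TP=105, FP=21+4+6+5=36, FN=15+18+18+21=72 → 210/318 = 0.66038
Lowest is class 'class_0' with F1 score = 0.4502.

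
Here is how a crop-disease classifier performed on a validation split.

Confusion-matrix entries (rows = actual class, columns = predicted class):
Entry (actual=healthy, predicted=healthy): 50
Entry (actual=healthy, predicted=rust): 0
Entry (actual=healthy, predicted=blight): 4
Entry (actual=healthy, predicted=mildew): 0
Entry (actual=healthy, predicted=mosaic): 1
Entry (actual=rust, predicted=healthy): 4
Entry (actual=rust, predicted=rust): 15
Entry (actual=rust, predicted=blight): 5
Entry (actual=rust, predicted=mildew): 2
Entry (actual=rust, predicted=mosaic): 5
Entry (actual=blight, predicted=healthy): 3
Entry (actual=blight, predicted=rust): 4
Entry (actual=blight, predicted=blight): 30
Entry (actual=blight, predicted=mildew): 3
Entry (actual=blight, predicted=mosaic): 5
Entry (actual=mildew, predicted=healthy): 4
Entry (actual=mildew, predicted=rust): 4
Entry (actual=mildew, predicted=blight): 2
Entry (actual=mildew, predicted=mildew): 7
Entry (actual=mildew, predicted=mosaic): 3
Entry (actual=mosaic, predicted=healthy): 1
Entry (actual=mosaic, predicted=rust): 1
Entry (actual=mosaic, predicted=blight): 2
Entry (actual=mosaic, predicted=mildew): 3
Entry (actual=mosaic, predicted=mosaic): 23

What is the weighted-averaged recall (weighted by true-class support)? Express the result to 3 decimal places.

0.691

Per-class recall (TP/(TP+FN)):
  healthy: TP=50, FN=0+4+0+1=5 → 50/55 = 0.9091
  rust: TP=15, FN=4+5+2+5=16 → 15/31 = 0.4839
  blight: TP=30, FN=3+4+3+5=15 → 30/45 = 0.6667
  mildew: TP=7, FN=4+4+2+3=13 → 7/20 = 0.3500
  mosaic: TP=23, FN=1+1+2+3=7 → 23/30 = 0.7667
Weighted-recall = Σ (supportᵢ/N)·recallᵢ with N=181: (55/181)·0.9091 + (31/181)·0.4839 + (45/181)·0.6667 + (20/181)·0.3500 + (30/181)·0.7667 = 0.691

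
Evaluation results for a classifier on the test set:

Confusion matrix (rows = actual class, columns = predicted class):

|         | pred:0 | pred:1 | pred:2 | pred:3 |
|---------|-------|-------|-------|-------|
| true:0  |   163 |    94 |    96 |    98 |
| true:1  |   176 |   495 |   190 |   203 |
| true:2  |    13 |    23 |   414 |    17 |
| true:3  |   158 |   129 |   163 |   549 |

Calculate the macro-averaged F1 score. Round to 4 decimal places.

Per-class F1 score (2·TP/(2·TP+FP+FN)):
  0: TP=163, FP=176+13+158=347, FN=94+96+98=288 → 326/961 = 0.33923
  1: TP=495, FP=94+23+129=246, FN=176+190+203=569 → 990/1805 = 0.54848
  2: TP=414, FP=96+190+163=449, FN=13+23+17=53 → 828/1330 = 0.62256
  3: TP=549, FP=98+203+17=318, FN=158+129+163=450 → 1098/1866 = 0.58842
Macro-F1 score = mean = (0.33923 + 0.54848 + 0.62256 + 0.58842) / 4 = 0.5247

0.5247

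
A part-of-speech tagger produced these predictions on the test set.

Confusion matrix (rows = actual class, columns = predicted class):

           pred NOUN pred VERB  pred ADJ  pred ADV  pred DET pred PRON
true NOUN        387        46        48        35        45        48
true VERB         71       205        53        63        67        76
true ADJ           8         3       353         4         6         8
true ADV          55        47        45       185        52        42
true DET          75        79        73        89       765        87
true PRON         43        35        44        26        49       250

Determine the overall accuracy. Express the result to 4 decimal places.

0.6013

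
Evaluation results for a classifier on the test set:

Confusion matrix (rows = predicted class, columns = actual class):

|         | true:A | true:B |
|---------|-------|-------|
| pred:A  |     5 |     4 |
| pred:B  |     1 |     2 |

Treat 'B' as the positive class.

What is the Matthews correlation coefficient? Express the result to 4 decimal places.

0.1925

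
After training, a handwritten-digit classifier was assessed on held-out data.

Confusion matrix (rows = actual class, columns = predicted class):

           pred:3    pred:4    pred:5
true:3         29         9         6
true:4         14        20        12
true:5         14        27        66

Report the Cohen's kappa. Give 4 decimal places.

0.3470

Observed agreement pₒ = trace/N = 115/197 = 0.58376
Expected agreement pₑ = Σ (rowᵢ·colᵢ)/N² = (44·57 + 46·56 + 107·84)/197² = 0.36260
κ = (pₒ − pₑ)/(1 − pₑ) = (0.58376 − 0.36260)/(1 − 0.36260) = 0.3470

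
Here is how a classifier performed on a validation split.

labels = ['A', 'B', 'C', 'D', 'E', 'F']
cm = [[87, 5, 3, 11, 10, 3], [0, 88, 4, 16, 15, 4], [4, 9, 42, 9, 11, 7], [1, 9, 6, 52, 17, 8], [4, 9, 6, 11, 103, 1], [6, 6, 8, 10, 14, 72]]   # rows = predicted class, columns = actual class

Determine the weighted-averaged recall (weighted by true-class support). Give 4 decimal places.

0.6617

Per-class recall (TP/(TP+FN)):
  A: TP=87, FN=0+4+1+4+6=15 → 87/102 = 0.85294
  B: TP=88, FN=5+9+9+9+6=38 → 88/126 = 0.69841
  C: TP=42, FN=3+4+6+6+8=27 → 42/69 = 0.60870
  D: TP=52, FN=11+16+9+11+10=57 → 52/109 = 0.47706
  E: TP=103, FN=10+15+11+17+14=67 → 103/170 = 0.60588
  F: TP=72, FN=3+4+7+8+1=23 → 72/95 = 0.75789
Weighted-recall = Σ (supportᵢ/N)·recallᵢ with N=671: (102/671)·0.85294 + (126/671)·0.69841 + (69/671)·0.60870 + (109/671)·0.47706 + (170/671)·0.60588 + (95/671)·0.75789 = 0.6617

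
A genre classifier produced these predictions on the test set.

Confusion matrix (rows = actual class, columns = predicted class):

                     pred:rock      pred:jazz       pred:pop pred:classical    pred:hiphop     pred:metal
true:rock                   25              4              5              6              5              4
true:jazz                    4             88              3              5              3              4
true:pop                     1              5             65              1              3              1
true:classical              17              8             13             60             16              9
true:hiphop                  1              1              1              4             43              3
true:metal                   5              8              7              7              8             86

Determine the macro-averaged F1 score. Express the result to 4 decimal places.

Per-class F1 score (2·TP/(2·TP+FP+FN)):
  rock: TP=25, FP=4+1+17+1+5=28, FN=4+5+6+5+4=24 → 50/102 = 0.49020
  jazz: TP=88, FP=4+5+8+1+8=26, FN=4+3+5+3+4=19 → 176/221 = 0.79638
  pop: TP=65, FP=5+3+13+1+7=29, FN=1+5+1+3+1=11 → 130/170 = 0.76471
  classical: TP=60, FP=6+5+1+4+7=23, FN=17+8+13+16+9=63 → 120/206 = 0.58252
  hiphop: TP=43, FP=5+3+3+16+8=35, FN=1+1+1+4+3=10 → 86/131 = 0.65649
  metal: TP=86, FP=4+4+1+9+3=21, FN=5+8+7+7+8=35 → 172/228 = 0.75439
Macro-F1 score = mean = (0.49020 + 0.79638 + 0.76471 + 0.58252 + 0.65649 + 0.75439) / 6 = 0.6741

0.6741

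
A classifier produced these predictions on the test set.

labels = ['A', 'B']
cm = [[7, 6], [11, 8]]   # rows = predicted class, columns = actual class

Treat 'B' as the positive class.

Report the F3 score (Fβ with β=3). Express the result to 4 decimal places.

Fβ = (1+β²)·TP / ((1+β²)·TP + β²·FN + FP), with β²=9
= 10·8 / (10·8 + 9·6 + 11) = 0.5517

0.5517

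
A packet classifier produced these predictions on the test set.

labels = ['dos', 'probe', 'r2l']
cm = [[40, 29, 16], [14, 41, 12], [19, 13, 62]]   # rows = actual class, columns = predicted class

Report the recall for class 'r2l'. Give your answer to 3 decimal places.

Take TP from the diagonal, FP from the rest of the 'r2l' prediction marginal, FN from the rest of the 'r2l' actual marginal.
recall = TP/(TP+FN).
r2l: TP=62, FN=19+13=32 → 62/94 = 0.6596

0.660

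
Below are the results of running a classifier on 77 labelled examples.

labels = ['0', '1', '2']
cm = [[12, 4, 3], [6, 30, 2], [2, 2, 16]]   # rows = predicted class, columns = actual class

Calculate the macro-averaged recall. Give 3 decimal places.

Per-class recall (TP/(TP+FN)):
  0: TP=12, FN=6+2=8 → 12/20 = 0.6000
  1: TP=30, FN=4+2=6 → 30/36 = 0.8333
  2: TP=16, FN=3+2=5 → 16/21 = 0.7619
Macro-recall = mean = (0.6000 + 0.8333 + 0.7619) / 3 = 0.732

0.732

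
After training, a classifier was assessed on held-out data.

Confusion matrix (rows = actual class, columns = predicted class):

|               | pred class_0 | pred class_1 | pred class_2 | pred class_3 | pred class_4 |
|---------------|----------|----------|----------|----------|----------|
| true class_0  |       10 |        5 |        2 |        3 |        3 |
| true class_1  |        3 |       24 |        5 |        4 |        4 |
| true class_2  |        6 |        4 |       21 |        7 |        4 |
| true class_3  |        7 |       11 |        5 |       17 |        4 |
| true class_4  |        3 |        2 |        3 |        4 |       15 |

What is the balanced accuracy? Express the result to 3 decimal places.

Balanced accuracy = mean of per-class recall.
  class_0: recall = 10/23 = 0.4348
  class_1: recall = 24/40 = 0.6000
  class_2: recall = 21/42 = 0.5000
  class_3: recall = 17/44 = 0.3864
  class_4: recall = 15/27 = 0.5556
Mean = (0.4348 + 0.6000 + 0.5000 + 0.3864 + 0.5556) / 5 = 0.495

0.495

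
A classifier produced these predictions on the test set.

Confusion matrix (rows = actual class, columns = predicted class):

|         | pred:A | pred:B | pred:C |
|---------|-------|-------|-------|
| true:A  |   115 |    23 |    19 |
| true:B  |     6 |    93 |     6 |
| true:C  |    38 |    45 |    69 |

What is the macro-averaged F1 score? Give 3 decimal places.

0.663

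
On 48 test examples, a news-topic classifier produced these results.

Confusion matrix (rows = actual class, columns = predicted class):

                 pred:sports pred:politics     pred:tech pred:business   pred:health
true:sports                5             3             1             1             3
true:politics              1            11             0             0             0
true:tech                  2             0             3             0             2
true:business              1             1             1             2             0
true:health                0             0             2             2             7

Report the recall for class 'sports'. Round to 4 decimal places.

0.3846

Take TP from the diagonal, FP from the rest of the 'sports' prediction marginal, FN from the rest of the 'sports' actual marginal.
recall = TP/(TP+FN).
sports: TP=5, FN=3+1+1+3=8 → 5/13 = 0.38462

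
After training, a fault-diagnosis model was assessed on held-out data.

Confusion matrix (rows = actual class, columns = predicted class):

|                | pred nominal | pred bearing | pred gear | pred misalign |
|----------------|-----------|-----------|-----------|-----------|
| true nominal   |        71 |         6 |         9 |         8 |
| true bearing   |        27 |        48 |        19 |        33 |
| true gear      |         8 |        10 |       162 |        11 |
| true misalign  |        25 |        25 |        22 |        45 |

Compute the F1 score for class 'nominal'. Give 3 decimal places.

0.631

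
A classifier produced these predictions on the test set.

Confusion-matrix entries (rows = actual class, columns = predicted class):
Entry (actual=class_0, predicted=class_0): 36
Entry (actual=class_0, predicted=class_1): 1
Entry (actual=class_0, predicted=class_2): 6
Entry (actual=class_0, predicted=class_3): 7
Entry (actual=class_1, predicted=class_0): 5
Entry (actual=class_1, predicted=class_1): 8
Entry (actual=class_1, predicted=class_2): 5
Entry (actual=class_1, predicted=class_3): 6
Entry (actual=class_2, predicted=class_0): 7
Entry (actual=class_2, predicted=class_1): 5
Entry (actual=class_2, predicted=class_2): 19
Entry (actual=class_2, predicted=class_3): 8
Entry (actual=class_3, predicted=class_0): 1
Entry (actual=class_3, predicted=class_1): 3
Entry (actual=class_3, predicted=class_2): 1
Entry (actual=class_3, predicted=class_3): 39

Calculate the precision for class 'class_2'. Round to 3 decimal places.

0.613

Take TP from the diagonal, FP from the rest of the 'class_2' prediction marginal, FN from the rest of the 'class_2' actual marginal.
precision = TP/(TP+FP).
class_2: TP=19, FP=6+5+1=12 → 19/31 = 0.6129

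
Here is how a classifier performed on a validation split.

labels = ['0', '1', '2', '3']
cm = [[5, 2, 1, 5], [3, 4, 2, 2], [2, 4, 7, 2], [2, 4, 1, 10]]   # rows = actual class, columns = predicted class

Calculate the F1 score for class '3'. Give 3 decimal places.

F1 score = 2·TP/(2·TP+FP+FN).
3: TP=10, FP=5+2+2=9, FN=2+4+1=7 → 20/36 = 0.5556

0.556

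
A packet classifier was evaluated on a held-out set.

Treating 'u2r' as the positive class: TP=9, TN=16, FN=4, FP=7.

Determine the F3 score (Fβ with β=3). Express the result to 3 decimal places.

Fβ = (1+β²)·TP / ((1+β²)·TP + β²·FN + FP), with β²=9
= 10·9 / (10·9 + 9·4 + 7) = 0.677

0.677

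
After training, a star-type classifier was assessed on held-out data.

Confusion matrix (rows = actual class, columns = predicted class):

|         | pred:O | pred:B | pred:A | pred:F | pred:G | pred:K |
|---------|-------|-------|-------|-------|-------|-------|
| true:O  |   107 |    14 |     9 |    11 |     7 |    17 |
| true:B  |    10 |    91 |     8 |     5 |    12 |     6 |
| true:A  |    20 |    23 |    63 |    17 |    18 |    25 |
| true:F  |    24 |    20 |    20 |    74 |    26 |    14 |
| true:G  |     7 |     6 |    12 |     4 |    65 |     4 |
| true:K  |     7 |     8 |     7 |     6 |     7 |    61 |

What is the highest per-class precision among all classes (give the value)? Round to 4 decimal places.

0.6325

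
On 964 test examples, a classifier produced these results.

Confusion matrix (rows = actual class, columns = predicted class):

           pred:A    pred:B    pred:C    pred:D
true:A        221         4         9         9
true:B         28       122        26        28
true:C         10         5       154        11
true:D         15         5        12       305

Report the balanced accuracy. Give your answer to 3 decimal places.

Balanced accuracy = mean of per-class recall.
  A: recall = 221/243 = 0.9095
  B: recall = 122/204 = 0.5980
  C: recall = 154/180 = 0.8556
  D: recall = 305/337 = 0.9050
Mean = (0.9095 + 0.5980 + 0.8556 + 0.9050) / 4 = 0.817

0.817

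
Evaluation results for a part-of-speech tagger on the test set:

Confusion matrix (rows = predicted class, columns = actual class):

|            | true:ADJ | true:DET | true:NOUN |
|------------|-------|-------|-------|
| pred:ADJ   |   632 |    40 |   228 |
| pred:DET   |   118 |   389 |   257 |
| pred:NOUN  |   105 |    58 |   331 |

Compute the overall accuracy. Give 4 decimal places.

Accuracy = trace / total = (632+389+331=1352) / 2158 = 1352/2158 = 0.6265

0.6265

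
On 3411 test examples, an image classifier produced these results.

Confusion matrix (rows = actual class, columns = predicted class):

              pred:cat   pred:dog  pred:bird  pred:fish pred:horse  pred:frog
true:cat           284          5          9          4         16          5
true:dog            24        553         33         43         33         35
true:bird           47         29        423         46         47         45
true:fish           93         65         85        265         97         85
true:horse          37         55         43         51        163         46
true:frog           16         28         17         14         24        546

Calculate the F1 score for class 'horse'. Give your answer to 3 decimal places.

Treat 'horse' as positive and all other classes as negative.
F1 score = 2·TP/(2·TP+FP+FN).
horse: TP=163, FP=16+33+47+97+24=217, FN=37+55+43+51+46=232 → 326/775 = 0.4206

0.421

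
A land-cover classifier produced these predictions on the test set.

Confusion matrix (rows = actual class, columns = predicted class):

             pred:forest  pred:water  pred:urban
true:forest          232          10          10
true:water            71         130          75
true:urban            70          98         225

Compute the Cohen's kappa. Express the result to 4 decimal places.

0.4572

Observed agreement pₒ = trace/N = 587/921 = 0.63735
Expected agreement pₑ = Σ (rowᵢ·colᵢ)/N² = (252·373 + 276·238 + 393·310)/921² = 0.33188
κ = (pₒ − pₑ)/(1 − pₑ) = (0.63735 − 0.33188)/(1 − 0.33188) = 0.4572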